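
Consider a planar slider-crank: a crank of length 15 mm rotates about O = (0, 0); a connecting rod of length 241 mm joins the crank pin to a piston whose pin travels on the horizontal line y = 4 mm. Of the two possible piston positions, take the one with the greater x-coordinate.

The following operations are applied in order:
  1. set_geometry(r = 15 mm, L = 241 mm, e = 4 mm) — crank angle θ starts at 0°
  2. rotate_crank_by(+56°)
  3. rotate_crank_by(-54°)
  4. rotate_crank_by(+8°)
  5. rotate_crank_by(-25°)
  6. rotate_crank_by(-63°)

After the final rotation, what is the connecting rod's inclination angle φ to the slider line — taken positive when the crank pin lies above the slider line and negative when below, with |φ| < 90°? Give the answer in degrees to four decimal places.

set_geometry: r = 15 mm, L = 241 mm, e = 4 mm; θ ← 0°
rotate_crank_by(+56°): θ ← 0° +56° = 56°
rotate_crank_by(-54°): θ ← 56° -54° = 2°
rotate_crank_by(+8°): θ ← 2° +8° = 10°
rotate_crank_by(-25°): θ ← 10° -25° = -15°
rotate_crank_by(-63°): θ ← -15° -63° = -78°
crank pin P = (r cos θ, r sin θ) = (3.118675, -14.672214)
h = r sin θ − e = -14.672214 − 4 = -18.672214
sin φ = h / L = -18.672214 / 241 = -0.07747807
φ = arcsin(-0.07747807) = -4.443620°

-4.4436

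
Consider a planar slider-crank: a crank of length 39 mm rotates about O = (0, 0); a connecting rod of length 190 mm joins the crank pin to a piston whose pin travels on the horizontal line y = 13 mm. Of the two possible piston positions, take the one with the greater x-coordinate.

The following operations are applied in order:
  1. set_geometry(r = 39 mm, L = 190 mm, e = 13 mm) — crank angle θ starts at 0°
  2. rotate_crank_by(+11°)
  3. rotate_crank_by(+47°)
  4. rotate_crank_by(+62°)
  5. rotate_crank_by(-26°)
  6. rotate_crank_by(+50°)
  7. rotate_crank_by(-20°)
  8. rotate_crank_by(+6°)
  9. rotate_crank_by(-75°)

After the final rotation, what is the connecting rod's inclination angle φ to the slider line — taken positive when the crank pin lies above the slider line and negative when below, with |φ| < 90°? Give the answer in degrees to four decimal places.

set_geometry: r = 39 mm, L = 190 mm, e = 13 mm; θ ← 0°
rotate_crank_by(+11°): θ ← 0° +11° = 11°
rotate_crank_by(+47°): θ ← 11° +47° = 58°
rotate_crank_by(+62°): θ ← 58° +62° = 120°
rotate_crank_by(-26°): θ ← 120° -26° = 94°
rotate_crank_by(+50°): θ ← 94° +50° = 144°
rotate_crank_by(-20°): θ ← 144° -20° = 124°
rotate_crank_by(+6°): θ ← 124° +6° = 130°
rotate_crank_by(-75°): θ ← 130° -75° = 55°
crank pin P = (r cos θ, r sin θ) = (22.369481, 31.946930)
h = r sin θ − e = 31.946930 − 13 = 18.946930
sin φ = h / L = 18.946930 / 190 = 0.09972068
φ = arcsin(0.09972068) = 5.723086°

5.7231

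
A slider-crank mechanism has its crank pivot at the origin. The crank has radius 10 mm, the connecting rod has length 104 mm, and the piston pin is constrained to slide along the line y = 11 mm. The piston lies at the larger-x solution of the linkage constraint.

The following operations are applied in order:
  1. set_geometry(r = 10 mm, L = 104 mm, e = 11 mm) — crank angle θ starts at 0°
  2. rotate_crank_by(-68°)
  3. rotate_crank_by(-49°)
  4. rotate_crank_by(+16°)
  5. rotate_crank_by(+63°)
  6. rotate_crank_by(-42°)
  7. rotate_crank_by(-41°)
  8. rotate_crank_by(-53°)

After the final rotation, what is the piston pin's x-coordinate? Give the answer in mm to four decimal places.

93.3549

set_geometry: r = 10 mm, L = 104 mm, e = 11 mm; θ ← 0°
rotate_crank_by(-68°): θ ← 0° -68° = -68°
rotate_crank_by(-49°): θ ← -68° -49° = -117°
rotate_crank_by(+16°): θ ← -117° +16° = -101°
rotate_crank_by(+63°): θ ← -101° +63° = -38°
rotate_crank_by(-42°): θ ← -38° -42° = -80°
rotate_crank_by(-41°): θ ← -80° -41° = -121°
rotate_crank_by(-53°): θ ← -121° -53° = -174°
crank pin P = (r cos θ, r sin θ) = (-9.945219, -1.045285)
h = r sin θ − e = -1.045285 − 11 = -12.045285
x = r cos θ + √(L² − h²) = -9.945219 + √(10816.0 − 145.0889) = -9.945219 + 103.300102 = 93.354883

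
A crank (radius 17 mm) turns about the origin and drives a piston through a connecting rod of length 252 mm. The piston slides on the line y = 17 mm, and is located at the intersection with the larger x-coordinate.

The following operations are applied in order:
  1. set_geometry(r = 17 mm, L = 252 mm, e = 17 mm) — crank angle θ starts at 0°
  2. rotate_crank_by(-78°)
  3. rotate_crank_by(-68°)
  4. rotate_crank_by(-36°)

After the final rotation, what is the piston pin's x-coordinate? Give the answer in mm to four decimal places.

set_geometry: r = 17 mm, L = 252 mm, e = 17 mm; θ ← 0°
rotate_crank_by(-78°): θ ← 0° -78° = -78°
rotate_crank_by(-68°): θ ← -78° -68° = -146°
rotate_crank_by(-36°): θ ← -146° -36° = -182°
crank pin P = (r cos θ, r sin θ) = (-16.989644, 0.593291)
h = r sin θ − e = 0.593291 − 17 = -16.406709
x = r cos θ + √(L² − h²) = -16.989644 + √(63504.0 − 269.1801) = -16.989644 + 251.465345 = 234.475701

234.4757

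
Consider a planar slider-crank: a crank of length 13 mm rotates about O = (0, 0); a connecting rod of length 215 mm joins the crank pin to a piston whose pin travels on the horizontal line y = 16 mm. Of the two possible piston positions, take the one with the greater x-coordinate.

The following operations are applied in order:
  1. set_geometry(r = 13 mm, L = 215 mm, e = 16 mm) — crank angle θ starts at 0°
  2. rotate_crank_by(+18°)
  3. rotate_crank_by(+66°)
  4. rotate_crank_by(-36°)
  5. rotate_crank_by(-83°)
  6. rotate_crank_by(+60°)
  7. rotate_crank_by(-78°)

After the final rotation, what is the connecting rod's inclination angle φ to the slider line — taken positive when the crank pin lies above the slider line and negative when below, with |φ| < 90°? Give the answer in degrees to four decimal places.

-7.0484

set_geometry: r = 13 mm, L = 215 mm, e = 16 mm; θ ← 0°
rotate_crank_by(+18°): θ ← 0° +18° = 18°
rotate_crank_by(+66°): θ ← 18° +66° = 84°
rotate_crank_by(-36°): θ ← 84° -36° = 48°
rotate_crank_by(-83°): θ ← 48° -83° = -35°
rotate_crank_by(+60°): θ ← -35° +60° = 25°
rotate_crank_by(-78°): θ ← 25° -78° = -53°
crank pin P = (r cos θ, r sin θ) = (7.823595, -10.382262)
h = r sin θ − e = -10.382262 − 16 = -26.382262
sin φ = h / L = -26.382262 / 215 = -0.12270819
φ = arcsin(-0.12270819) = -7.048426°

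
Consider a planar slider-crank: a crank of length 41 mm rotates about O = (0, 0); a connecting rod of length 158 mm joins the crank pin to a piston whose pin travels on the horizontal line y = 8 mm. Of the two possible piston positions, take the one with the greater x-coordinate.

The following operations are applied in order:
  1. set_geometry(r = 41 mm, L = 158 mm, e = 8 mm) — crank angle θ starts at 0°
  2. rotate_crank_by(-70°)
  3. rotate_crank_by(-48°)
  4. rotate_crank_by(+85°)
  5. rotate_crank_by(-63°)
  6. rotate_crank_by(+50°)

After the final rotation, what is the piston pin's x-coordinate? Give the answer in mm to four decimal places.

set_geometry: r = 41 mm, L = 158 mm, e = 8 mm; θ ← 0°
rotate_crank_by(-70°): θ ← 0° -70° = -70°
rotate_crank_by(-48°): θ ← -70° -48° = -118°
rotate_crank_by(+85°): θ ← -118° +85° = -33°
rotate_crank_by(-63°): θ ← -33° -63° = -96°
rotate_crank_by(+50°): θ ← -96° +50° = -46°
crank pin P = (r cos θ, r sin θ) = (28.480993, -29.492932)
h = r sin θ − e = -29.492932 − 8 = -37.492932
x = r cos θ + √(L² − h²) = 28.480993 + √(24964.0 − 1405.7199) = 28.480993 + 153.487068 = 181.968061

181.9681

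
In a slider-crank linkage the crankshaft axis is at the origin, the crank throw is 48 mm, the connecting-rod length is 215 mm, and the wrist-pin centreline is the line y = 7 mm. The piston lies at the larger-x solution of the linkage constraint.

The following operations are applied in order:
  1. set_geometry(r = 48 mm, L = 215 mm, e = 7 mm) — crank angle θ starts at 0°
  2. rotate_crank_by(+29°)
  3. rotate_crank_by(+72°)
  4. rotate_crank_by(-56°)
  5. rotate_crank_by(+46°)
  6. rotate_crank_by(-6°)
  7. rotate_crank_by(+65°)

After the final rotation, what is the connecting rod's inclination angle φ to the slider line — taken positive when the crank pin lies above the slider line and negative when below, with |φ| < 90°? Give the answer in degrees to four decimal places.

4.5351

set_geometry: r = 48 mm, L = 215 mm, e = 7 mm; θ ← 0°
rotate_crank_by(+29°): θ ← 0° +29° = 29°
rotate_crank_by(+72°): θ ← 29° +72° = 101°
rotate_crank_by(-56°): θ ← 101° -56° = 45°
rotate_crank_by(+46°): θ ← 45° +46° = 91°
rotate_crank_by(-6°): θ ← 91° -6° = 85°
rotate_crank_by(+65°): θ ← 85° +65° = 150°
crank pin P = (r cos θ, r sin θ) = (-41.569219, 24.000000)
h = r sin θ − e = 24.000000 − 7 = 17.000000
sin φ = h / L = 17.000000 / 215 = 0.07906977
φ = arcsin(0.07906977) = 4.535098°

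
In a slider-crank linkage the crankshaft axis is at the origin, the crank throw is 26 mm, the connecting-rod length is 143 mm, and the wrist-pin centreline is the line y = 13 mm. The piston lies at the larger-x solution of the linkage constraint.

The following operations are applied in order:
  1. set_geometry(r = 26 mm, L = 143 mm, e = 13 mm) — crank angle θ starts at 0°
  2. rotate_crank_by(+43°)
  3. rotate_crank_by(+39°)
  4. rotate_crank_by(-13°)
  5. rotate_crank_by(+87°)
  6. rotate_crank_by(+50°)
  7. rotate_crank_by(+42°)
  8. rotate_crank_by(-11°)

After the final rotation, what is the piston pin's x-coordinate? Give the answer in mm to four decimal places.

124.5390

set_geometry: r = 26 mm, L = 143 mm, e = 13 mm; θ ← 0°
rotate_crank_by(+43°): θ ← 0° +43° = 43°
rotate_crank_by(+39°): θ ← 43° +39° = 82°
rotate_crank_by(-13°): θ ← 82° -13° = 69°
rotate_crank_by(+87°): θ ← 69° +87° = 156°
rotate_crank_by(+50°): θ ← 156° +50° = 206°
rotate_crank_by(+42°): θ ← 206° +42° = 248°
rotate_crank_by(-11°): θ ← 248° -11° = 237°
crank pin P = (r cos θ, r sin θ) = (-14.160615, -21.805435)
h = r sin θ − e = -21.805435 − 13 = -34.805435
x = r cos θ + √(L² − h²) = -14.160615 + √(20449.0 − 1211.4183) = -14.160615 + 138.699610 = 124.538995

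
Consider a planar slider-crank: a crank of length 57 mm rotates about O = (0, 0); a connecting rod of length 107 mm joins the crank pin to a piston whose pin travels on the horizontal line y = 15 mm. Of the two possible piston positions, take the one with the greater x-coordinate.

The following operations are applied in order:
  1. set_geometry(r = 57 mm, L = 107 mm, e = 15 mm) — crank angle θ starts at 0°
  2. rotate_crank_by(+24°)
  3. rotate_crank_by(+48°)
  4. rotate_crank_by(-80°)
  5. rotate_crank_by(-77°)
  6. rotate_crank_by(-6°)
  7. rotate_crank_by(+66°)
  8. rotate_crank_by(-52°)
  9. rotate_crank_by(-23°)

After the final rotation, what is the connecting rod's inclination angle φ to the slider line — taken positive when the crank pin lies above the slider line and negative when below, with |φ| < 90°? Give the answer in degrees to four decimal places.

-41.6673

set_geometry: r = 57 mm, L = 107 mm, e = 15 mm; θ ← 0°
rotate_crank_by(+24°): θ ← 0° +24° = 24°
rotate_crank_by(+48°): θ ← 24° +48° = 72°
rotate_crank_by(-80°): θ ← 72° -80° = -8°
rotate_crank_by(-77°): θ ← -8° -77° = -85°
rotate_crank_by(-6°): θ ← -85° -6° = -91°
rotate_crank_by(+66°): θ ← -91° +66° = -25°
rotate_crank_by(-52°): θ ← -25° -52° = -77°
rotate_crank_by(-23°): θ ← -77° -23° = -100°
crank pin P = (r cos θ, r sin θ) = (-9.897946, -56.134042)
h = r sin θ − e = -56.134042 − 15 = -71.134042
sin φ = h / L = -71.134042 / 107 = -0.66480413
φ = arcsin(-0.66480413) = -41.667301°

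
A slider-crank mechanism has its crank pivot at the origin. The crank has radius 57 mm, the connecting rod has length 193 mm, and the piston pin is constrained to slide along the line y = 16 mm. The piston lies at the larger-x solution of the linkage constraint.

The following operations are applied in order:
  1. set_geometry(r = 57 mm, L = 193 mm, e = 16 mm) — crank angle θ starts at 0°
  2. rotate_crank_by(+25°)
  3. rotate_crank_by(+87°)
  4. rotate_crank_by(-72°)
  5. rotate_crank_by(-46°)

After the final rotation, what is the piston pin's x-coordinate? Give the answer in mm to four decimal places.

set_geometry: r = 57 mm, L = 193 mm, e = 16 mm; θ ← 0°
rotate_crank_by(+25°): θ ← 0° +25° = 25°
rotate_crank_by(+87°): θ ← 25° +87° = 112°
rotate_crank_by(-72°): θ ← 112° -72° = 40°
rotate_crank_by(-46°): θ ← 40° -46° = -6°
crank pin P = (r cos θ, r sin θ) = (56.687748, -5.958122)
h = r sin θ − e = -5.958122 − 16 = -21.958122
x = r cos θ + √(L² − h²) = 56.687748 + √(37249.0 − 482.1591) = 56.687748 + 191.746814 = 248.434563

248.4346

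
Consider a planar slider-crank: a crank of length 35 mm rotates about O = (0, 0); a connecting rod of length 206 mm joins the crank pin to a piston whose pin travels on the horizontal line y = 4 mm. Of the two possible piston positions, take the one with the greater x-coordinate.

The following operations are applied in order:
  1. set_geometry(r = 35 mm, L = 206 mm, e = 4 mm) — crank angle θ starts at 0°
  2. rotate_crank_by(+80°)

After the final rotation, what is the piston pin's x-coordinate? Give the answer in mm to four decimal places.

set_geometry: r = 35 mm, L = 206 mm, e = 4 mm; θ ← 0°
rotate_crank_by(+80°): θ ← 0° +80° = 80°
crank pin P = (r cos θ, r sin θ) = (6.077686, 34.468271)
h = r sin θ − e = 34.468271 − 4 = 30.468271
x = r cos θ + √(L² − h²) = 6.077686 + √(42436.0 − 928.3156) = 6.077686 + 203.734348 = 209.812034

209.8120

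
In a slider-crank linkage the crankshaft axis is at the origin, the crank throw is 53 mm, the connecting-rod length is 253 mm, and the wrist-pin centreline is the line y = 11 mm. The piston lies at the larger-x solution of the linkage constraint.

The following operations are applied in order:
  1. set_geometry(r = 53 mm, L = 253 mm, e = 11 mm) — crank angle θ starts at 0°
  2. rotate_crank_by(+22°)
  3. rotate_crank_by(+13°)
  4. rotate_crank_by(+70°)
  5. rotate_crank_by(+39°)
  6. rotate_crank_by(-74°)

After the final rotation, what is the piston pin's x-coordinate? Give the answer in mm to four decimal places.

268.1336

set_geometry: r = 53 mm, L = 253 mm, e = 11 mm; θ ← 0°
rotate_crank_by(+22°): θ ← 0° +22° = 22°
rotate_crank_by(+13°): θ ← 22° +13° = 35°
rotate_crank_by(+70°): θ ← 35° +70° = 105°
rotate_crank_by(+39°): θ ← 105° +39° = 144°
rotate_crank_by(-74°): θ ← 144° -74° = 70°
crank pin P = (r cos θ, r sin θ) = (18.127068, 49.803709)
h = r sin θ − e = 49.803709 − 11 = 38.803709
x = r cos θ + √(L² − h²) = 18.127068 + √(64009.0 − 1505.7278) = 18.127068 + 250.006544 = 268.133612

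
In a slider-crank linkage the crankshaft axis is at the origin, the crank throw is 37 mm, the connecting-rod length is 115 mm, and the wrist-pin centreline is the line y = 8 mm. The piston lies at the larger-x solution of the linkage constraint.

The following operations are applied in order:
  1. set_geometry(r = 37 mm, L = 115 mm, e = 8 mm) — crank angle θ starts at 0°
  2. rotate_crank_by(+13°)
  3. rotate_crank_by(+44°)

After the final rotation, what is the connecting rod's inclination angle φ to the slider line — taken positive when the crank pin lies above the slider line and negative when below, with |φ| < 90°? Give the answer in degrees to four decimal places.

set_geometry: r = 37 mm, L = 115 mm, e = 8 mm; θ ← 0°
rotate_crank_by(+13°): θ ← 0° +13° = 13°
rotate_crank_by(+44°): θ ← 13° +44° = 57°
crank pin P = (r cos θ, r sin θ) = (20.151644, 31.030811)
h = r sin θ − e = 31.030811 − 8 = 23.030811
sin φ = h / L = 23.030811 / 115 = 0.20026792
φ = arcsin(0.20026792) = 11.552627°

11.5526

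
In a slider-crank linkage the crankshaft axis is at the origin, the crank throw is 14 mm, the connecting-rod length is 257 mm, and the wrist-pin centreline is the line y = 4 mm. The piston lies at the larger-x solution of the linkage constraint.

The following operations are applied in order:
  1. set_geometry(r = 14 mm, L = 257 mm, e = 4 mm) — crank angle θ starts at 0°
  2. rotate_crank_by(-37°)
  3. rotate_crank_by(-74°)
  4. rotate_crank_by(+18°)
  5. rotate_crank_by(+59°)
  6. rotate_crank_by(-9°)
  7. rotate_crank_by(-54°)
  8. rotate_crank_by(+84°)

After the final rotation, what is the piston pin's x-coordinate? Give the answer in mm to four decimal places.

set_geometry: r = 14 mm, L = 257 mm, e = 4 mm; θ ← 0°
rotate_crank_by(-37°): θ ← 0° -37° = -37°
rotate_crank_by(-74°): θ ← -37° -74° = -111°
rotate_crank_by(+18°): θ ← -111° +18° = -93°
rotate_crank_by(+59°): θ ← -93° +59° = -34°
rotate_crank_by(-9°): θ ← -34° -9° = -43°
rotate_crank_by(-54°): θ ← -43° -54° = -97°
rotate_crank_by(+84°): θ ← -97° +84° = -13°
crank pin P = (r cos θ, r sin θ) = (13.641181, -3.149315)
h = r sin θ − e = -3.149315 − 4 = -7.149315
x = r cos θ + √(L² − h²) = 13.641181 + √(66049.0 − 51.1127) = 13.641181 + 256.900540 = 270.541721

270.5417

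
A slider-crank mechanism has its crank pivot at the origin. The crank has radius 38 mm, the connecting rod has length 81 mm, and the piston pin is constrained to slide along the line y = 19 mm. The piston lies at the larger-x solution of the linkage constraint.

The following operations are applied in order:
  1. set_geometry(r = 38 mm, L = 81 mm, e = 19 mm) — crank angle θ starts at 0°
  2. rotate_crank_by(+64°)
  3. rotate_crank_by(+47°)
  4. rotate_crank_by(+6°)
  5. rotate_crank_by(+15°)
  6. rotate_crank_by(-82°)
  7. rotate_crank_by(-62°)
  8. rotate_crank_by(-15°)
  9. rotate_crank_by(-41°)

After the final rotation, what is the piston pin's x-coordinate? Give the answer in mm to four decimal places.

set_geometry: r = 38 mm, L = 81 mm, e = 19 mm; θ ← 0°
rotate_crank_by(+64°): θ ← 0° +64° = 64°
rotate_crank_by(+47°): θ ← 64° +47° = 111°
rotate_crank_by(+6°): θ ← 111° +6° = 117°
rotate_crank_by(+15°): θ ← 117° +15° = 132°
rotate_crank_by(-82°): θ ← 132° -82° = 50°
rotate_crank_by(-62°): θ ← 50° -62° = -12°
rotate_crank_by(-15°): θ ← -12° -15° = -27°
rotate_crank_by(-41°): θ ← -27° -41° = -68°
crank pin P = (r cos θ, r sin θ) = (14.235051, -35.232986)
h = r sin θ − e = -35.232986 − 19 = -54.232986
x = r cos θ + √(L² − h²) = 14.235051 + √(6561.0 − 2941.2168) = 14.235051 + 60.164634 = 74.399684

74.3997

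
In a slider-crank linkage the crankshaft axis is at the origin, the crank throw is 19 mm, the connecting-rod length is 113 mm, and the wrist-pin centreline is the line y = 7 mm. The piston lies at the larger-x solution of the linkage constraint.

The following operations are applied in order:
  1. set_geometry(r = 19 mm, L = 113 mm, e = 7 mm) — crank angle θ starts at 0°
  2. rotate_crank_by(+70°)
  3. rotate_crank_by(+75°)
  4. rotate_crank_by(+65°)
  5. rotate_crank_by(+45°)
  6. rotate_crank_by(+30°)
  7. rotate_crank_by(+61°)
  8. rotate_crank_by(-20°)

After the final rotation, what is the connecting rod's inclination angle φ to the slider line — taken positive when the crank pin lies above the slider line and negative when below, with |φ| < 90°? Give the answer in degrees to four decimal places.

set_geometry: r = 19 mm, L = 113 mm, e = 7 mm; θ ← 0°
rotate_crank_by(+70°): θ ← 0° +70° = 70°
rotate_crank_by(+75°): θ ← 70° +75° = 145°
rotate_crank_by(+65°): θ ← 145° +65° = 210°
rotate_crank_by(+45°): θ ← 210° +45° = 255°
rotate_crank_by(+30°): θ ← 255° +30° = 285°
rotate_crank_by(+61°): θ ← 285° +61° = 346°
rotate_crank_by(-20°): θ ← 346° -20° = 326°
crank pin P = (r cos θ, r sin θ) = (15.751714, -10.624665)
h = r sin θ − e = -10.624665 − 7 = -17.624665
sin φ = h / L = -17.624665 / 113 = -0.15597049
φ = arcsin(-0.15597049) = -8.973086°

-8.9731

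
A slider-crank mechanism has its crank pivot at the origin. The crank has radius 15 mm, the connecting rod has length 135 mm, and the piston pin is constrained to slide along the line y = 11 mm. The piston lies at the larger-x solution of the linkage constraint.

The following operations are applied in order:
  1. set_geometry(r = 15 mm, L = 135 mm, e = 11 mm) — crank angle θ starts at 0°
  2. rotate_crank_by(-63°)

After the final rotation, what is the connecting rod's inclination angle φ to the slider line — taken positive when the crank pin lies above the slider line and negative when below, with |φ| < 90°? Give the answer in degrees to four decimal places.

set_geometry: r = 15 mm, L = 135 mm, e = 11 mm; θ ← 0°
rotate_crank_by(-63°): θ ← 0° -63° = -63°
crank pin P = (r cos θ, r sin θ) = (6.809857, -13.365098)
h = r sin θ − e = -13.365098 − 11 = -24.365098
sin φ = h / L = -24.365098 / 135 = -0.18048221
φ = arcsin(-0.18048221) = -10.397848°

-10.3978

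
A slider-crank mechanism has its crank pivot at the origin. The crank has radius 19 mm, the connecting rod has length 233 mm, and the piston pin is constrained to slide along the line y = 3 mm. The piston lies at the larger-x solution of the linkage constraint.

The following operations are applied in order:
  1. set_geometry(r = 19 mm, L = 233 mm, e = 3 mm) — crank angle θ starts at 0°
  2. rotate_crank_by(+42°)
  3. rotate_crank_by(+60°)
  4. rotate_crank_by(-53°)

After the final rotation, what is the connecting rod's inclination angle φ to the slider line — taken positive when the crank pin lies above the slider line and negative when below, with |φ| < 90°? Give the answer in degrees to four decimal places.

2.7895

set_geometry: r = 19 mm, L = 233 mm, e = 3 mm; θ ← 0°
rotate_crank_by(+42°): θ ← 0° +42° = 42°
rotate_crank_by(+60°): θ ← 42° +60° = 102°
rotate_crank_by(-53°): θ ← 102° -53° = 49°
crank pin P = (r cos θ, r sin θ) = (12.465122, 14.339482)
h = r sin θ − e = 14.339482 − 3 = 11.339482
sin φ = h / L = 11.339482 / 233 = 0.04866730
φ = arcsin(0.04866730) = 2.789533°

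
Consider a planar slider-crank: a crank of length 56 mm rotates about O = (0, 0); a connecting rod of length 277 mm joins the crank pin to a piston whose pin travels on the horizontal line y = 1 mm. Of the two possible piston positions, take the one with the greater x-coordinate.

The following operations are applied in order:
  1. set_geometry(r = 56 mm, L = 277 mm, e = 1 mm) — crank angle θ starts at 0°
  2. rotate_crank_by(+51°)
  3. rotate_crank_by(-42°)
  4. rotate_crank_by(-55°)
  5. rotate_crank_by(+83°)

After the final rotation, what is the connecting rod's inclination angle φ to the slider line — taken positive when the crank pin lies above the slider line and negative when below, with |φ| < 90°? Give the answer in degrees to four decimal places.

6.7799

set_geometry: r = 56 mm, L = 277 mm, e = 1 mm; θ ← 0°
rotate_crank_by(+51°): θ ← 0° +51° = 51°
rotate_crank_by(-42°): θ ← 51° -42° = 9°
rotate_crank_by(-55°): θ ← 9° -55° = -46°
rotate_crank_by(+83°): θ ← -46° +83° = 37°
crank pin P = (r cos θ, r sin θ) = (44.723589, 33.701641)
h = r sin θ − e = 33.701641 − 1 = 32.701641
sin φ = h / L = 32.701641 / 277 = 0.11805647
φ = arcsin(0.11805647) = 6.779949°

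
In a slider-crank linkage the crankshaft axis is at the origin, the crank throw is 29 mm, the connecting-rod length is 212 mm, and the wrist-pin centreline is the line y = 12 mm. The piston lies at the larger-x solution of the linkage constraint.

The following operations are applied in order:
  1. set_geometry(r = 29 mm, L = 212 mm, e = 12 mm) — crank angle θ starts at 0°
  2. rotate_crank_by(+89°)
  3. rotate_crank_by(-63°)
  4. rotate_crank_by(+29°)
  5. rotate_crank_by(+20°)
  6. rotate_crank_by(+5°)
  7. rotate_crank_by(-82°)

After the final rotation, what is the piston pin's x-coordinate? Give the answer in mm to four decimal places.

set_geometry: r = 29 mm, L = 212 mm, e = 12 mm; θ ← 0°
rotate_crank_by(+89°): θ ← 0° +89° = 89°
rotate_crank_by(-63°): θ ← 89° -63° = 26°
rotate_crank_by(+29°): θ ← 26° +29° = 55°
rotate_crank_by(+20°): θ ← 55° +20° = 75°
rotate_crank_by(+5°): θ ← 75° +5° = 80°
rotate_crank_by(-82°): θ ← 80° -82° = -2°
crank pin P = (r cos θ, r sin θ) = (28.982334, -1.012085)
h = r sin θ − e = -1.012085 − 12 = -13.012085
x = r cos θ + √(L² − h²) = 28.982334 + √(44944.0 − 169.3144) = 28.982334 + 211.600297 = 240.582631

240.5826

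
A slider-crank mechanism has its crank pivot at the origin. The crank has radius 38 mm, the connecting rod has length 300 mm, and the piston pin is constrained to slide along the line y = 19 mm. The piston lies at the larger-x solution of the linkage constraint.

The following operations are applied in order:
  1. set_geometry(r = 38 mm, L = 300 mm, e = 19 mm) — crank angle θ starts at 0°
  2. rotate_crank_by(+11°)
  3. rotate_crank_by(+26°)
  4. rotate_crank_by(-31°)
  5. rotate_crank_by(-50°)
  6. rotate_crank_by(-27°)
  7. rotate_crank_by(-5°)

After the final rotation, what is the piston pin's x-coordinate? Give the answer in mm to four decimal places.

set_geometry: r = 38 mm, L = 300 mm, e = 19 mm; θ ← 0°
rotate_crank_by(+11°): θ ← 0° +11° = 11°
rotate_crank_by(+26°): θ ← 11° +26° = 37°
rotate_crank_by(-31°): θ ← 37° -31° = 6°
rotate_crank_by(-50°): θ ← 6° -50° = -44°
rotate_crank_by(-27°): θ ← -44° -27° = -71°
rotate_crank_by(-5°): θ ← -71° -5° = -76°
crank pin P = (r cos θ, r sin θ) = (9.193032, -36.871238)
h = r sin θ − e = -36.871238 − 19 = -55.871238
x = r cos θ + √(L² − h²) = 9.193032 + √(90000.0 − 3121.5952) = 9.193032 + 294.751429 = 303.944461

303.9445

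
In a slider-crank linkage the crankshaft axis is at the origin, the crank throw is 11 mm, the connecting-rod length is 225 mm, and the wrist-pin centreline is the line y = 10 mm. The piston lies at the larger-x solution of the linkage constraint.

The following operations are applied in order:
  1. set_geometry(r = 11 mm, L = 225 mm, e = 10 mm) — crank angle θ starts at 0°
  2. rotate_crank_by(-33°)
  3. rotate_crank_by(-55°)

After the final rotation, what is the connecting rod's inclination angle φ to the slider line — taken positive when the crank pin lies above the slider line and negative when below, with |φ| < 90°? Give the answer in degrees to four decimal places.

set_geometry: r = 11 mm, L = 225 mm, e = 10 mm; θ ← 0°
rotate_crank_by(-33°): θ ← 0° -33° = -33°
rotate_crank_by(-55°): θ ← -33° -55° = -88°
crank pin P = (r cos θ, r sin θ) = (0.383894, -10.993299)
h = r sin θ − e = -10.993299 − 10 = -20.993299
sin φ = h / L = -20.993299 / 225 = -0.09330355
φ = arcsin(-0.09330355) = -5.353687°

-5.3537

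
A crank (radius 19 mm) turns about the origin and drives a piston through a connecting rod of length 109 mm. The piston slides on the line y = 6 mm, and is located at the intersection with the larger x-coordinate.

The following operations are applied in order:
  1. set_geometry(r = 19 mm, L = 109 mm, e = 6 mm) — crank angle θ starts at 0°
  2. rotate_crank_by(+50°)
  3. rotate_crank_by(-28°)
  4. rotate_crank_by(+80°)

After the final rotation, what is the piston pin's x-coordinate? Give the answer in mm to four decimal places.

set_geometry: r = 19 mm, L = 109 mm, e = 6 mm; θ ← 0°
rotate_crank_by(+50°): θ ← 0° +50° = 50°
rotate_crank_by(-28°): θ ← 50° -28° = 22°
rotate_crank_by(+80°): θ ← 22° +80° = 102°
crank pin P = (r cos θ, r sin θ) = (-3.950322, 18.584804)
h = r sin θ − e = 18.584804 − 6 = 12.584804
x = r cos θ + √(L² − h²) = -3.950322 + √(11881.0 − 158.3773) = -3.950322 + 108.271061 = 104.320739

104.3207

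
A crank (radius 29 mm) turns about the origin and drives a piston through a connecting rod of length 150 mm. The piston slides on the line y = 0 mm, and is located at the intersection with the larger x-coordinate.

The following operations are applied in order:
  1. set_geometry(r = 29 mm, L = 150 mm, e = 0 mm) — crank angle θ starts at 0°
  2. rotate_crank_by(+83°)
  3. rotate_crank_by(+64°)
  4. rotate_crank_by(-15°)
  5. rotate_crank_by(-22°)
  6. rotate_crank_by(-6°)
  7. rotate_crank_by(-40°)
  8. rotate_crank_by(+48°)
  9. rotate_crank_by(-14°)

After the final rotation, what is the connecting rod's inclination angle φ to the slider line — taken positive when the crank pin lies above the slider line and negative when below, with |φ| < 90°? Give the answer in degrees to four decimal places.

set_geometry: r = 29 mm, L = 150 mm, e = 0 mm; θ ← 0°
rotate_crank_by(+83°): θ ← 0° +83° = 83°
rotate_crank_by(+64°): θ ← 83° +64° = 147°
rotate_crank_by(-15°): θ ← 147° -15° = 132°
rotate_crank_by(-22°): θ ← 132° -22° = 110°
rotate_crank_by(-6°): θ ← 110° -6° = 104°
rotate_crank_by(-40°): θ ← 104° -40° = 64°
rotate_crank_by(+48°): θ ← 64° +48° = 112°
rotate_crank_by(-14°): θ ← 112° -14° = 98°
crank pin P = (r cos θ, r sin θ) = (-4.036020, 28.717774)
h = r sin θ − e = 28.717774 − 0 = 28.717774
sin φ = h / L = 28.717774 / 150 = 0.19145183
φ = arcsin(0.19145183) = 11.037523°

11.0375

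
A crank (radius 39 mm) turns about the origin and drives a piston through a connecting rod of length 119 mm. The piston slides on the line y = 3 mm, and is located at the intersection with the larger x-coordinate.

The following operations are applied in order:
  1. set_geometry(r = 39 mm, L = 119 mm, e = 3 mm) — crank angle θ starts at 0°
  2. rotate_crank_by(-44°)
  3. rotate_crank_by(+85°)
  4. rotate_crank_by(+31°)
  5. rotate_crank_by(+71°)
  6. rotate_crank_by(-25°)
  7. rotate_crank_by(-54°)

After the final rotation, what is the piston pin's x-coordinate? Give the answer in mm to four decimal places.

131.6984

set_geometry: r = 39 mm, L = 119 mm, e = 3 mm; θ ← 0°
rotate_crank_by(-44°): θ ← 0° -44° = -44°
rotate_crank_by(+85°): θ ← -44° +85° = 41°
rotate_crank_by(+31°): θ ← 41° +31° = 72°
rotate_crank_by(+71°): θ ← 72° +71° = 143°
rotate_crank_by(-25°): θ ← 143° -25° = 118°
rotate_crank_by(-54°): θ ← 118° -54° = 64°
crank pin P = (r cos θ, r sin θ) = (17.096475, 35.052968)
h = r sin θ − e = 35.052968 − 3 = 32.052968
x = r cos θ + √(L² − h²) = 17.096475 + √(14161.0 − 1027.3927) = 17.096475 + 114.601951 = 131.698426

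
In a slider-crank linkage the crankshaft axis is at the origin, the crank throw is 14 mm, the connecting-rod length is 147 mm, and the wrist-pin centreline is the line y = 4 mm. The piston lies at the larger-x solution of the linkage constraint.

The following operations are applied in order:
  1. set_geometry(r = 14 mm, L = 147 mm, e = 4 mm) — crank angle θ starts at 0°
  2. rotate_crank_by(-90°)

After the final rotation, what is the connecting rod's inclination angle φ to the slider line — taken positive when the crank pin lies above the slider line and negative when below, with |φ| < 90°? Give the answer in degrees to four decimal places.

set_geometry: r = 14 mm, L = 147 mm, e = 4 mm; θ ← 0°
rotate_crank_by(-90°): θ ← 0° -90° = -90°
crank pin P = (r cos θ, r sin θ) = (0.000000, -14.000000)
h = r sin θ − e = -14.000000 − 4 = -18.000000
sin φ = h / L = -18.000000 / 147 = -0.12244898
φ = arcsin(-0.12244898) = -7.033461°

-7.0335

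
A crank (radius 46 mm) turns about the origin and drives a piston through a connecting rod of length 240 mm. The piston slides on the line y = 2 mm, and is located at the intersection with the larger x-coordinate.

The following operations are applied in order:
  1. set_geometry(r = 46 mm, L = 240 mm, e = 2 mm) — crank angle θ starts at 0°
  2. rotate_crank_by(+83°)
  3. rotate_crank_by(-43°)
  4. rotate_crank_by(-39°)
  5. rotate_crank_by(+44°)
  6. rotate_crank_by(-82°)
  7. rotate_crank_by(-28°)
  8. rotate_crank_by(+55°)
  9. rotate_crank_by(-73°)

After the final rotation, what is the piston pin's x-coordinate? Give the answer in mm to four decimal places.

240.8267

set_geometry: r = 46 mm, L = 240 mm, e = 2 mm; θ ← 0°
rotate_crank_by(+83°): θ ← 0° +83° = 83°
rotate_crank_by(-43°): θ ← 83° -43° = 40°
rotate_crank_by(-39°): θ ← 40° -39° = 1°
rotate_crank_by(+44°): θ ← 1° +44° = 45°
rotate_crank_by(-82°): θ ← 45° -82° = -37°
rotate_crank_by(-28°): θ ← -37° -28° = -65°
rotate_crank_by(+55°): θ ← -65° +55° = -10°
rotate_crank_by(-73°): θ ← -10° -73° = -83°
crank pin P = (r cos θ, r sin θ) = (5.605990, -45.657123)
h = r sin θ − e = -45.657123 − 2 = -47.657123
x = r cos θ + √(L² − h²) = 5.605990 + √(57600.0 − 2271.2014) = 5.605990 + 235.220744 = 240.826734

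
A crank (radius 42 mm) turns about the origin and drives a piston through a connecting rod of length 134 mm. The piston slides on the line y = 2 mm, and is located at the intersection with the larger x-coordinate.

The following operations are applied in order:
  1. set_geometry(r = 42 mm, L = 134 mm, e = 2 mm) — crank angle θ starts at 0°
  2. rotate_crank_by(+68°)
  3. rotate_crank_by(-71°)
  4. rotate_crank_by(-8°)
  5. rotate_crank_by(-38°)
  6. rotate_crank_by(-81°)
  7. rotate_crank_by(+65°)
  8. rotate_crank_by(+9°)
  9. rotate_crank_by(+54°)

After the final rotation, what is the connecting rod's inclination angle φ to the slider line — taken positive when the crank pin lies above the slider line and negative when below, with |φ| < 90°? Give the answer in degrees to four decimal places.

-1.4821

set_geometry: r = 42 mm, L = 134 mm, e = 2 mm; θ ← 0°
rotate_crank_by(+68°): θ ← 0° +68° = 68°
rotate_crank_by(-71°): θ ← 68° -71° = -3°
rotate_crank_by(-8°): θ ← -3° -8° = -11°
rotate_crank_by(-38°): θ ← -11° -38° = -49°
rotate_crank_by(-81°): θ ← -49° -81° = -130°
rotate_crank_by(+65°): θ ← -130° +65° = -65°
rotate_crank_by(+9°): θ ← -65° +9° = -56°
rotate_crank_by(+54°): θ ← -56° +54° = -2°
crank pin P = (r cos θ, r sin θ) = (41.974415, -1.465779)
h = r sin θ − e = -1.465779 − 2 = -3.465779
sin φ = h / L = -3.465779 / 134 = -0.02586402
φ = arcsin(-0.02586402) = -1.482065°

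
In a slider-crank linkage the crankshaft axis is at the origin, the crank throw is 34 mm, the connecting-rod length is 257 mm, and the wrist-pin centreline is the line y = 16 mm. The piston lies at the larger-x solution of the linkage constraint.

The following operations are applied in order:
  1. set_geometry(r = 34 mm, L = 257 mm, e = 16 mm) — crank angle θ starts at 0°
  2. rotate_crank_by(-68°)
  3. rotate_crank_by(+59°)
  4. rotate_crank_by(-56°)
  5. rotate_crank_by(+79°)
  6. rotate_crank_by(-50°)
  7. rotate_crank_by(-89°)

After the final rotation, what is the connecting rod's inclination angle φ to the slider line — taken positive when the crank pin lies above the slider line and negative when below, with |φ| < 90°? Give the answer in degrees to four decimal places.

set_geometry: r = 34 mm, L = 257 mm, e = 16 mm; θ ← 0°
rotate_crank_by(-68°): θ ← 0° -68° = -68°
rotate_crank_by(+59°): θ ← -68° +59° = -9°
rotate_crank_by(-56°): θ ← -9° -56° = -65°
rotate_crank_by(+79°): θ ← -65° +79° = 14°
rotate_crank_by(-50°): θ ← 14° -50° = -36°
rotate_crank_by(-89°): θ ← -36° -89° = -125°
crank pin P = (r cos θ, r sin θ) = (-19.501599, -27.851170)
h = r sin θ − e = -27.851170 − 16 = -43.851170
sin φ = h / L = -43.851170 / 257 = -0.17062712
φ = arcsin(-0.17062712) = -9.824283°

-9.8243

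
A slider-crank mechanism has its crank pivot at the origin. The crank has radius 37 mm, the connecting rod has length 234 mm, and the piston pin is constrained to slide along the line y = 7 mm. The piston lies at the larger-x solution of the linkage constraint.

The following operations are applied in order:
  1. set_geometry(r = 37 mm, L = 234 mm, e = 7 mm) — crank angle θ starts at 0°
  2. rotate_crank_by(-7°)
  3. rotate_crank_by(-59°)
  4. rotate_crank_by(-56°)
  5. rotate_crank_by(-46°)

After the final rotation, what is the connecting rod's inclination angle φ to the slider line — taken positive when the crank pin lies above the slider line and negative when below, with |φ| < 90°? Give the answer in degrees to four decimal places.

set_geometry: r = 37 mm, L = 234 mm, e = 7 mm; θ ← 0°
rotate_crank_by(-7°): θ ← 0° -7° = -7°
rotate_crank_by(-59°): θ ← -7° -59° = -66°
rotate_crank_by(-56°): θ ← -66° -56° = -122°
rotate_crank_by(-46°): θ ← -122° -46° = -168°
crank pin P = (r cos θ, r sin θ) = (-36.191461, -7.692733)
h = r sin θ − e = -7.692733 − 7 = -14.692733
sin φ = h / L = -14.692733 / 234 = -0.06278946
φ = arcsin(-0.06278946) = -3.599939°

-3.5999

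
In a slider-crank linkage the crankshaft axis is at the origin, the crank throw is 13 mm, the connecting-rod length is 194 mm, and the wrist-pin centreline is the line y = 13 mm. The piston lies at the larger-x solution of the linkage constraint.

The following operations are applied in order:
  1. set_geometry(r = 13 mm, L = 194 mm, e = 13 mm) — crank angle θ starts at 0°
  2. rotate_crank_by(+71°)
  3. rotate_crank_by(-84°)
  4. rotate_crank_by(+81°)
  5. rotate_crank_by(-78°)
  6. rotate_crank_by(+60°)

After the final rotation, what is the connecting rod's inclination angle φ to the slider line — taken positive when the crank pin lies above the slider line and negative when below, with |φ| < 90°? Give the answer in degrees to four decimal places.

-0.8983

set_geometry: r = 13 mm, L = 194 mm, e = 13 mm; θ ← 0°
rotate_crank_by(+71°): θ ← 0° +71° = 71°
rotate_crank_by(-84°): θ ← 71° -84° = -13°
rotate_crank_by(+81°): θ ← -13° +81° = 68°
rotate_crank_by(-78°): θ ← 68° -78° = -10°
rotate_crank_by(+60°): θ ← -10° +60° = 50°
crank pin P = (r cos θ, r sin θ) = (8.356239, 9.958578)
h = r sin θ − e = 9.958578 − 13 = -3.041422
sin φ = h / L = -3.041422 / 194 = -0.01567743
φ = arcsin(-0.01567743) = -0.898288°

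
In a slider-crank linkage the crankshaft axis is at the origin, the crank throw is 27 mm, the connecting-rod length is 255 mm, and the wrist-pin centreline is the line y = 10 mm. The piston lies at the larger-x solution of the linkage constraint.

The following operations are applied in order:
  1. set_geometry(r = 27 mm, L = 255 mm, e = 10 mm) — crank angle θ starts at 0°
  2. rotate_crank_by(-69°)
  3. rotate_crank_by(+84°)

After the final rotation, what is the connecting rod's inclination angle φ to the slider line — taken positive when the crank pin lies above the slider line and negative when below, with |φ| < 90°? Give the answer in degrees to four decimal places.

-0.6768

set_geometry: r = 27 mm, L = 255 mm, e = 10 mm; θ ← 0°
rotate_crank_by(-69°): θ ← 0° -69° = -69°
rotate_crank_by(+84°): θ ← -69° +84° = 15°
crank pin P = (r cos θ, r sin θ) = (26.079997, 6.988114)
h = r sin θ − e = 6.988114 − 10 = -3.011886
sin φ = h / L = -3.011886 / 255 = -0.01181132
φ = arcsin(-0.01181132) = -0.676754°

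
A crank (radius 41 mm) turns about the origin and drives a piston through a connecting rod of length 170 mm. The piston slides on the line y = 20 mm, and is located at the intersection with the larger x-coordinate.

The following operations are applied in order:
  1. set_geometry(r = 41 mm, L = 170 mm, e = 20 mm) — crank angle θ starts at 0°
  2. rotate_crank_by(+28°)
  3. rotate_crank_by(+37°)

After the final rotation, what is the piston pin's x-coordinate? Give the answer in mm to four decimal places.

186.4592

set_geometry: r = 41 mm, L = 170 mm, e = 20 mm; θ ← 0°
rotate_crank_by(+28°): θ ← 0° +28° = 28°
rotate_crank_by(+37°): θ ← 28° +37° = 65°
crank pin P = (r cos θ, r sin θ) = (17.327349, 37.158619)
h = r sin θ − e = 37.158619 − 20 = 17.158619
x = r cos θ + √(L² − h²) = 17.327349 + √(28900.0 − 294.4182) = 17.327349 + 169.131847 = 186.459196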